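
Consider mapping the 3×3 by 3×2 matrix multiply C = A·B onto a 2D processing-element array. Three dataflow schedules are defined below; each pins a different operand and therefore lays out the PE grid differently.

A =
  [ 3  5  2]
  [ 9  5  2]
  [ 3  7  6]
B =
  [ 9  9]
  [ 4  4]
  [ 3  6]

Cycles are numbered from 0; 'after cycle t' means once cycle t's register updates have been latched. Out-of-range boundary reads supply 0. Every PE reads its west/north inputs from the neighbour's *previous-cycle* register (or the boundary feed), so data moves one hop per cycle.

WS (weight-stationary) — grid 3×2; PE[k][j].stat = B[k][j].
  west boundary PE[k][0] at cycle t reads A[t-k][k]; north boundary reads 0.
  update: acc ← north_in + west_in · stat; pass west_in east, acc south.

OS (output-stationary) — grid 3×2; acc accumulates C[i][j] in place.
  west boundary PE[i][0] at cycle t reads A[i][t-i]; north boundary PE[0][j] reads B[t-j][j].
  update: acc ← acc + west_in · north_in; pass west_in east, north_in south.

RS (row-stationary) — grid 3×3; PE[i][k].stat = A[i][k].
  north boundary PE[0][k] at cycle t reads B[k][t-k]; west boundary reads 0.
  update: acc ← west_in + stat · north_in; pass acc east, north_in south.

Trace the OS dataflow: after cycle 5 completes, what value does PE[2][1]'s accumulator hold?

OS 3×2: PE[2][1] cycle-by-cycle (with neighbour feeds):
  t=0 PE[1][1]: acc=0 h=0 v=0
  t=0 PE[2][0]: acc=0 h=0 v=0
  t=0 PE[2][1]: acc=0 h=0 v=0
  t=1 PE[1][1]: acc=0 h=0 v=0
  t=1 PE[2][0]: acc=0 h=0 v=0
  t=1 PE[2][1]: acc=0 h=0 v=0
  t=2 PE[1][1]: acc=81 h=9 v=9
  t=2 PE[2][0]: acc=27 h=3 v=9
  t=2 PE[2][1]: acc=0 h=0 v=0
  t=3 PE[1][1]: acc=101 h=5 v=4
  t=3 PE[2][0]: acc=55 h=7 v=4
  t=3 PE[2][1]: acc=27 h=3 v=9
  t=4 PE[1][1]: acc=113 h=2 v=6
  t=4 PE[2][0]: acc=73 h=6 v=3
  t=4 PE[2][1]: acc=55 h=7 v=4
  t=5 PE[1][1]: acc=113 h=0 v=0
  t=5 PE[2][0]: acc=73 h=0 v=0
  t=5 PE[2][1]: acc=91 h=6 v=6

PE[2][1].acc = 91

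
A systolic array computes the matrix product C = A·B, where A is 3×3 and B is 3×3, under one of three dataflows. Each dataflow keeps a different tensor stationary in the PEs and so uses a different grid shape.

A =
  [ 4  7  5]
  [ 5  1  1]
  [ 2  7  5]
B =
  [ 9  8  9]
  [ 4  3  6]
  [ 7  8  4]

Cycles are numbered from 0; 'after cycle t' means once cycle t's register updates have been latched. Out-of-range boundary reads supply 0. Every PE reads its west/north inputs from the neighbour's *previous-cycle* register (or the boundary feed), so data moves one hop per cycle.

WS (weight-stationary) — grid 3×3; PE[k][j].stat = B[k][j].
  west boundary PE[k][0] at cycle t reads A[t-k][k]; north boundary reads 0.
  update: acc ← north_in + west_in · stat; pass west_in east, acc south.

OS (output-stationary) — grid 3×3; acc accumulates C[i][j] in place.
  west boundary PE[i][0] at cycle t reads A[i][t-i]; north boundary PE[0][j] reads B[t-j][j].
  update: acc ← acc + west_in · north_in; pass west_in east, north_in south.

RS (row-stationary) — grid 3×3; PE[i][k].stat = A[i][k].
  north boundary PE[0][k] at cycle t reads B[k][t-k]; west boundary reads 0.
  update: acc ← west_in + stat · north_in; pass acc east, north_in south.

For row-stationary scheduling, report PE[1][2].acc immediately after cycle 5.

RS on a 3×3 grid — tracing PE[1][2] and its feeders:
  after 0 — PE[0][2] acc=0, pass-E 0, pass-S 0
  after 0 — PE[1][1] acc=0, pass-E 0, pass-S 0
  after 0 — PE[1][2] acc=0, pass-E 0, pass-S 0
  after 1 — PE[0][2] acc=0, pass-E 0, pass-S 0
  after 1 — PE[1][1] acc=0, pass-E 0, pass-S 0
  after 1 — PE[1][2] acc=0, pass-E 0, pass-S 0
  after 2 — PE[0][2] acc=99, pass-E 99, pass-S 7
  after 2 — PE[1][1] acc=49, pass-E 49, pass-S 4
  after 2 — PE[1][2] acc=0, pass-E 0, pass-S 0
  after 3 — PE[0][2] acc=93, pass-E 93, pass-S 8
  after 3 — PE[1][1] acc=43, pass-E 43, pass-S 3
  after 3 — PE[1][2] acc=56, pass-E 56, pass-S 7
  after 4 — PE[0][2] acc=98, pass-E 98, pass-S 4
  after 4 — PE[1][1] acc=51, pass-E 51, pass-S 6
  after 4 — PE[1][2] acc=51, pass-E 51, pass-S 8
  after 5 — PE[0][2] acc=0, pass-E 0, pass-S 0
  after 5 — PE[1][1] acc=0, pass-E 0, pass-S 0
  after 5 — PE[1][2] acc=55, pass-E 55, pass-S 4

PE[1][2].acc = 55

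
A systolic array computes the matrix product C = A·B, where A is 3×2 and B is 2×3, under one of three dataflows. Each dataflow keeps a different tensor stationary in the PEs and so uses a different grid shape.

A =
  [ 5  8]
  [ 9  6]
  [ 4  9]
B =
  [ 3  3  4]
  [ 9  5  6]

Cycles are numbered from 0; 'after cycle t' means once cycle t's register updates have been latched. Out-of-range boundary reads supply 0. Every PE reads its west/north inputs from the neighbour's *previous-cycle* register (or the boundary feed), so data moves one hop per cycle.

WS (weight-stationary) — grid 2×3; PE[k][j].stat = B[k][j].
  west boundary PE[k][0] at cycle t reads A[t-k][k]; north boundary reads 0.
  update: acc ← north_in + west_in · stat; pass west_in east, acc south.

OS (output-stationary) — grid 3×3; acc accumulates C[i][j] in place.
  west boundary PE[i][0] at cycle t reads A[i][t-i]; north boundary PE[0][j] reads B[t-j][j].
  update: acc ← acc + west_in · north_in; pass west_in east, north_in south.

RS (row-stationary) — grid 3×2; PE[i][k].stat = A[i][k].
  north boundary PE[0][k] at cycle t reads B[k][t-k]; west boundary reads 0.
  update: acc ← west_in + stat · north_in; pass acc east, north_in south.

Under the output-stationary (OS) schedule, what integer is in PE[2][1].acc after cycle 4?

OS 3×3: PE[2][1] cycle-by-cycle (with neighbour feeds):
  t=0 PE[1][1]: acc=0 h=0 v=0
  t=0 PE[2][0]: acc=0 h=0 v=0
  t=0 PE[2][1]: acc=0 h=0 v=0
  t=1 PE[1][1]: acc=0 h=0 v=0
  t=1 PE[2][0]: acc=0 h=0 v=0
  t=1 PE[2][1]: acc=0 h=0 v=0
  t=2 PE[1][1]: acc=27 h=9 v=3
  t=2 PE[2][0]: acc=12 h=4 v=3
  t=2 PE[2][1]: acc=0 h=0 v=0
  t=3 PE[1][1]: acc=57 h=6 v=5
  t=3 PE[2][0]: acc=93 h=9 v=9
  t=3 PE[2][1]: acc=12 h=4 v=3
  t=4 PE[1][1]: acc=57 h=0 v=0
  t=4 PE[2][0]: acc=93 h=0 v=0
  t=4 PE[2][1]: acc=57 h=9 v=5

PE[2][1].acc = 57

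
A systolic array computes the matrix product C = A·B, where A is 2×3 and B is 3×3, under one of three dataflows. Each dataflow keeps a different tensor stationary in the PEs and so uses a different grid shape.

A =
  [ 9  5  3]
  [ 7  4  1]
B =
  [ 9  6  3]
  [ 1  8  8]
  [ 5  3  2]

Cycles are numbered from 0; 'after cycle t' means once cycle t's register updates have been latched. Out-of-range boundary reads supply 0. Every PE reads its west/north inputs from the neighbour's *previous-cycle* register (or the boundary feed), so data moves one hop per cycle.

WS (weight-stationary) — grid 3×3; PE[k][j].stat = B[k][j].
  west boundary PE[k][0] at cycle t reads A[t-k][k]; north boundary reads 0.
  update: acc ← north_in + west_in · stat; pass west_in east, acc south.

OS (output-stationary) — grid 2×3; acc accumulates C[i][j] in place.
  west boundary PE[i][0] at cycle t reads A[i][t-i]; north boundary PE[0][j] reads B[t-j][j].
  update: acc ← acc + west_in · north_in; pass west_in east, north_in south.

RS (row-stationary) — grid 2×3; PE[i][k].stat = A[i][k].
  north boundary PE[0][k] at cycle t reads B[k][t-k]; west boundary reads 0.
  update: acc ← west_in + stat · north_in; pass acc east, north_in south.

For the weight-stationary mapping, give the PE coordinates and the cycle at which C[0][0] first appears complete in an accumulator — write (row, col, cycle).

WS — PE[2][0] is where C[0][0] collects:
  [0] (2,0) acc=0 (h:0 v:0)
  [1] (2,0) acc=0 (h:0 v:0)
  [2] (2,0) acc=101 (h:3 v:101)

(row, col, cycle) = (2, 0, 2)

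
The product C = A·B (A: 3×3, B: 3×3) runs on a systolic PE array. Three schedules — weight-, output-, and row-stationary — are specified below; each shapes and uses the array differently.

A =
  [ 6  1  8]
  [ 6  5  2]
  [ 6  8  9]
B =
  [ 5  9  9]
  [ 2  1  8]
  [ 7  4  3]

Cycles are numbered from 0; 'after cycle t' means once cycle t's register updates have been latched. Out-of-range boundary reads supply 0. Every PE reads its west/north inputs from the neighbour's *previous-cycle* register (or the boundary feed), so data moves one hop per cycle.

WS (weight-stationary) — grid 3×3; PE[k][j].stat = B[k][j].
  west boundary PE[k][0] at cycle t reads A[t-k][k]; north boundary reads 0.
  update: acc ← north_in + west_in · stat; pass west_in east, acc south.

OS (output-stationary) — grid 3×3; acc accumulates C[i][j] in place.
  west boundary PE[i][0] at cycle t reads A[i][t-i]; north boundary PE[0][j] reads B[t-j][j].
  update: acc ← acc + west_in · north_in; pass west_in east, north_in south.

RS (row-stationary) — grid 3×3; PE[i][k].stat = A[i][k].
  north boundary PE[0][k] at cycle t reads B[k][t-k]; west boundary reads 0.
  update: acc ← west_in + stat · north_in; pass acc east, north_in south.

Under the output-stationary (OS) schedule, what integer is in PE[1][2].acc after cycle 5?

PE[1][2].acc = 100

OS on a 3×3 grid — tracing PE[1][2] and its feeders:
  @0  [0,2]  acc 0  |  →0  ↓0
  @0  [1,1]  acc 0  |  →0  ↓0
  @0  [1,2]  acc 0  |  →0  ↓0
  @1  [0,2]  acc 0  |  →0  ↓0
  @1  [1,1]  acc 0  |  →0  ↓0
  @1  [1,2]  acc 0  |  →0  ↓0
  @2  [0,2]  acc 54  |  →6  ↓9
  @2  [1,1]  acc 54  |  →6  ↓9
  @2  [1,2]  acc 0  |  →0  ↓0
  @3  [0,2]  acc 62  |  →1  ↓8
  @3  [1,1]  acc 59  |  →5  ↓1
  @3  [1,2]  acc 54  |  →6  ↓9
  @4  [0,2]  acc 86  |  →8  ↓3
  @4  [1,1]  acc 67  |  →2  ↓4
  @4  [1,2]  acc 94  |  →5  ↓8
  @5  [0,2]  acc 86  |  →0  ↓0
  @5  [1,1]  acc 67  |  →0  ↓0
  @5  [1,2]  acc 100  |  →2  ↓3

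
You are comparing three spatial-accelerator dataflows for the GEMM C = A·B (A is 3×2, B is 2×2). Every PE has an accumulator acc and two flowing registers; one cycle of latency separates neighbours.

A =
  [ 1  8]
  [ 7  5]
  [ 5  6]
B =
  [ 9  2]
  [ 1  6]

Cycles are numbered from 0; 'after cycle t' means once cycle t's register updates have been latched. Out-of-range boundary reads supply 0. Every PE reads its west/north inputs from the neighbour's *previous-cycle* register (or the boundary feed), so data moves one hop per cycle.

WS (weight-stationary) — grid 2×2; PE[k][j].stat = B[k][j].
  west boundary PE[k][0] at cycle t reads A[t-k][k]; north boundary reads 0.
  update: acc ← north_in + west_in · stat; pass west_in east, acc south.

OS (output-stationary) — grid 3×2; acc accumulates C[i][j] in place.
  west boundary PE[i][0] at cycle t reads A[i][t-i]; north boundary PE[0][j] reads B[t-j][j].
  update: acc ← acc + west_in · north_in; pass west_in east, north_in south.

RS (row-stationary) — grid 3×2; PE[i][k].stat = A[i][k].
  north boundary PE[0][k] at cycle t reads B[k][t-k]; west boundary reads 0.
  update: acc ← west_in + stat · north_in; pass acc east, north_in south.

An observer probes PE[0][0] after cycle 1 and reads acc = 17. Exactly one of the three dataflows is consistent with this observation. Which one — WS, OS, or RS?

— WS: 2×2; PE[0][0] trace:
  0: (0,0).acc=9  regs=<1,9>
  1: (0,0).acc=63  regs=<7,63>
— OS: 3×2; PE[0][0] trace:
  0: (0,0).acc=9  regs=<1,9>
  1: (0,0).acc=17  regs=<8,1>
— RS: 3×2; PE[0][0] trace:
  0: (0,0).acc=9  regs=<9,9>
  1: (0,0).acc=2  regs=<2,2>

dataflow = OS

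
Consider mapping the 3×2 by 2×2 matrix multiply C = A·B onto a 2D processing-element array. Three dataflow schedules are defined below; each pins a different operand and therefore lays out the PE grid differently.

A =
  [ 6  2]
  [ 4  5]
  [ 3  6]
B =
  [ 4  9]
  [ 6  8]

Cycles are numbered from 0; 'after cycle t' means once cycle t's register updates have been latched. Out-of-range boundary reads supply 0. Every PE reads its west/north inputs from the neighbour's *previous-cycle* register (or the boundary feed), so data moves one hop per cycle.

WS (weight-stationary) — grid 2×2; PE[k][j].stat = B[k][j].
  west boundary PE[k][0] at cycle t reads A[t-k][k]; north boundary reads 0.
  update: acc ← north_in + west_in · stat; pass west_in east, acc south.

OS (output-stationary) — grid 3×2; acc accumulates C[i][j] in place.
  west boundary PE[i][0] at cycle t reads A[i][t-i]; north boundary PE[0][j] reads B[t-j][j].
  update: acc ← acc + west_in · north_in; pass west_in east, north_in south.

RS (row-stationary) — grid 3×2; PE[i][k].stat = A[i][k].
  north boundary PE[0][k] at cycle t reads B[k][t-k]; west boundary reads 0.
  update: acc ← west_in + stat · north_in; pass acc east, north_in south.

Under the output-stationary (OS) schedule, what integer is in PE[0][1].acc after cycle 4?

OS on a 3×2 grid — tracing PE[0][1] and its feeders:
  step 0 · PE0,0: acc=24; fwd→6 fwd↓4
  step 0 · PE0,1: acc=0; fwd→0 fwd↓0
  step 1 · PE0,0: acc=36; fwd→2 fwd↓6
  step 1 · PE0,1: acc=54; fwd→6 fwd↓9
  step 2 · PE0,0: acc=36; fwd→0 fwd↓0
  step 2 · PE0,1: acc=70; fwd→2 fwd↓8
  step 3 · PE0,0: acc=36; fwd→0 fwd↓0
  step 3 · PE0,1: acc=70; fwd→0 fwd↓0
  step 4 · PE0,0: acc=36; fwd→0 fwd↓0
  step 4 · PE0,1: acc=70; fwd→0 fwd↓0

PE[0][1].acc = 70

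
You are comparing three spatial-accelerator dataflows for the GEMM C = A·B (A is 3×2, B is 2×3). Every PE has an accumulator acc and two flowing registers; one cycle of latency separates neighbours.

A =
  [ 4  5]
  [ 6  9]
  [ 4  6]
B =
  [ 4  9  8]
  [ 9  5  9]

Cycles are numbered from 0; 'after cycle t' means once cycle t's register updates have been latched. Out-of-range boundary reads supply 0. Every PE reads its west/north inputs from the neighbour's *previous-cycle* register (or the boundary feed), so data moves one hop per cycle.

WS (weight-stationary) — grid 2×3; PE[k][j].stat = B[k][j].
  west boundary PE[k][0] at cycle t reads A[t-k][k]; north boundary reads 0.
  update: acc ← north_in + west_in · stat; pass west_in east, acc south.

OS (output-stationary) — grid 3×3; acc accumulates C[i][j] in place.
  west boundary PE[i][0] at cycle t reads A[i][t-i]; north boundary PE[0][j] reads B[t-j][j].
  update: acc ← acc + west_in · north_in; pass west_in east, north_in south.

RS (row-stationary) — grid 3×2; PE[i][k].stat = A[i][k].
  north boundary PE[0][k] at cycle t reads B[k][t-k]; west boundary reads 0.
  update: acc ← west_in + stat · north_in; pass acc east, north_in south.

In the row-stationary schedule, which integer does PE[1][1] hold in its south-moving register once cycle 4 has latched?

register = 9

Tracing RS — 3×2 array, target PE[1][1]:
  [0] (0,1) acc=0 (h:0 v:0)
  [0] (1,0) acc=0 (h:0 v:0)
  [0] (1,1) acc=0 (h:0 v:0)
  [1] (0,1) acc=61 (h:61 v:9)
  [1] (1,0) acc=24 (h:24 v:4)
  [1] (1,1) acc=0 (h:0 v:0)
  [2] (0,1) acc=61 (h:61 v:5)
  [2] (1,0) acc=54 (h:54 v:9)
  [2] (1,1) acc=105 (h:105 v:9)
  [3] (0,1) acc=77 (h:77 v:9)
  [3] (1,0) acc=48 (h:48 v:8)
  [3] (1,1) acc=99 (h:99 v:5)
  [4] (0,1) acc=0 (h:0 v:0)
  [4] (1,0) acc=0 (h:0 v:0)
  [4] (1,1) acc=129 (h:129 v:9)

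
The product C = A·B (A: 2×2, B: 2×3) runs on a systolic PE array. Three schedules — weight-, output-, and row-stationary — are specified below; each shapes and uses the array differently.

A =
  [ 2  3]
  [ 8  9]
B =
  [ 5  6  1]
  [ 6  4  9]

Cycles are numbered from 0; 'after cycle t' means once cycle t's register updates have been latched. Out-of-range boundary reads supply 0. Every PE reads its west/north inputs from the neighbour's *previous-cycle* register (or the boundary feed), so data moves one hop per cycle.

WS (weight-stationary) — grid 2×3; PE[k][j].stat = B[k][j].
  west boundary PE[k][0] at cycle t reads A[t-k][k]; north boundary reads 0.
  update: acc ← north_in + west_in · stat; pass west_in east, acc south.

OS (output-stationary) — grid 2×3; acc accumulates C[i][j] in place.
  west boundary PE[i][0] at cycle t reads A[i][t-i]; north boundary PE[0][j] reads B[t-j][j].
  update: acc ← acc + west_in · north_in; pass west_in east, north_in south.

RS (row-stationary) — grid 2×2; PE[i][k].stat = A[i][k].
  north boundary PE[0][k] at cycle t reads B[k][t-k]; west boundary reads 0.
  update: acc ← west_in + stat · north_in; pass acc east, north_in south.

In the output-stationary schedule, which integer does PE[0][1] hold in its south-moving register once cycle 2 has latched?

OS (2×3). Following PE[0][1] plus its west/north inputs:
  c0 r0c0: 10 / 2 / 5
  c0 r0c1: 0 / 0 / 0
  c1 r0c0: 28 / 3 / 6
  c1 r0c1: 12 / 2 / 6
  c2 r0c0: 28 / 0 / 0
  c2 r0c1: 24 / 3 / 4

register = 4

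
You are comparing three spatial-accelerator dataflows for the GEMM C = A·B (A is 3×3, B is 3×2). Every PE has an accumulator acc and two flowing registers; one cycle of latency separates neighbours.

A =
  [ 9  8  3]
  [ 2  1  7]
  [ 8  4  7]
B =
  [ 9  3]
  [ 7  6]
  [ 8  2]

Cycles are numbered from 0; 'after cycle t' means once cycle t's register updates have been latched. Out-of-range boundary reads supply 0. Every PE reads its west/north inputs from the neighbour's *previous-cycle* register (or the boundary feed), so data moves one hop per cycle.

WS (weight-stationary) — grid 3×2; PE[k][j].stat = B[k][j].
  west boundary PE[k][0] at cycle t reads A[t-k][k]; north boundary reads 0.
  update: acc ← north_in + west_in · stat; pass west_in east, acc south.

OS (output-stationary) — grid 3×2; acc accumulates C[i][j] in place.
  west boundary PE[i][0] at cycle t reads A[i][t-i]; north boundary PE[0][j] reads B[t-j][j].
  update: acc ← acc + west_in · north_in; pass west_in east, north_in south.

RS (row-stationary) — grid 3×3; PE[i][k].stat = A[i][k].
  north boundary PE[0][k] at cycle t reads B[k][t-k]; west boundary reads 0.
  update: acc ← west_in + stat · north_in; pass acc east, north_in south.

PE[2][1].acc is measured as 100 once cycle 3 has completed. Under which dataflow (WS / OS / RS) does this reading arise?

dataflow = RS

— WS: 3×2; PE[2][1] trace:
  t=0 PE[2][1]: acc=0 h=0 v=0
  t=1 PE[2][1]: acc=0 h=0 v=0
  t=2 PE[2][1]: acc=0 h=0 v=0
  t=3 PE[2][1]: acc=81 h=3 v=81
— OS: 3×2; PE[2][1] trace:
  t=0 PE[2][1]: acc=0 h=0 v=0
  t=1 PE[2][1]: acc=0 h=0 v=0
  t=2 PE[2][1]: acc=0 h=0 v=0
  t=3 PE[2][1]: acc=24 h=8 v=3
— RS: 3×3; PE[2][1] trace:
  t=0 PE[2][1]: acc=0 h=0 v=0
  t=1 PE[2][1]: acc=0 h=0 v=0
  t=2 PE[2][1]: acc=0 h=0 v=0
  t=3 PE[2][1]: acc=100 h=100 v=7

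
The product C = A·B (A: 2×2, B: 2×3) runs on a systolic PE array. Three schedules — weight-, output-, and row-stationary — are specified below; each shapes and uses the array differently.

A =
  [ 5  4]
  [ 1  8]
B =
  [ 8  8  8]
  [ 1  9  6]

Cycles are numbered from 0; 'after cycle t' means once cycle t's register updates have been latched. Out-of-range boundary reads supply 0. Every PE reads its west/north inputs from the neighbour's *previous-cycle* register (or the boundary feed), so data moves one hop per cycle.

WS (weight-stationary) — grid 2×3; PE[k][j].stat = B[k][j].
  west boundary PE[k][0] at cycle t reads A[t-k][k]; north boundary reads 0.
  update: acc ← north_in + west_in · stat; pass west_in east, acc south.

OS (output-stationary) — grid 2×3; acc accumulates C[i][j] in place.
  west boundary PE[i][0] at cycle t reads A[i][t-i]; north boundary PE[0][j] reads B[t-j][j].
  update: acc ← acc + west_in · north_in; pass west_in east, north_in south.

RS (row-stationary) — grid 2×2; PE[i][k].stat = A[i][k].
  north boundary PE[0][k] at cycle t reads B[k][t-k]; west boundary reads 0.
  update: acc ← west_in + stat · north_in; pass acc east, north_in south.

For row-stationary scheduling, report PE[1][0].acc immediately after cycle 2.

RS 2×2: PE[1][0] cycle-by-cycle (with neighbour feeds):
  t=0 PE[0][0]: acc=40 h=40 v=8
  t=0 PE[1][0]: acc=0 h=0 v=0
  t=1 PE[0][0]: acc=40 h=40 v=8
  t=1 PE[1][0]: acc=8 h=8 v=8
  t=2 PE[0][0]: acc=40 h=40 v=8
  t=2 PE[1][0]: acc=8 h=8 v=8

PE[1][0].acc = 8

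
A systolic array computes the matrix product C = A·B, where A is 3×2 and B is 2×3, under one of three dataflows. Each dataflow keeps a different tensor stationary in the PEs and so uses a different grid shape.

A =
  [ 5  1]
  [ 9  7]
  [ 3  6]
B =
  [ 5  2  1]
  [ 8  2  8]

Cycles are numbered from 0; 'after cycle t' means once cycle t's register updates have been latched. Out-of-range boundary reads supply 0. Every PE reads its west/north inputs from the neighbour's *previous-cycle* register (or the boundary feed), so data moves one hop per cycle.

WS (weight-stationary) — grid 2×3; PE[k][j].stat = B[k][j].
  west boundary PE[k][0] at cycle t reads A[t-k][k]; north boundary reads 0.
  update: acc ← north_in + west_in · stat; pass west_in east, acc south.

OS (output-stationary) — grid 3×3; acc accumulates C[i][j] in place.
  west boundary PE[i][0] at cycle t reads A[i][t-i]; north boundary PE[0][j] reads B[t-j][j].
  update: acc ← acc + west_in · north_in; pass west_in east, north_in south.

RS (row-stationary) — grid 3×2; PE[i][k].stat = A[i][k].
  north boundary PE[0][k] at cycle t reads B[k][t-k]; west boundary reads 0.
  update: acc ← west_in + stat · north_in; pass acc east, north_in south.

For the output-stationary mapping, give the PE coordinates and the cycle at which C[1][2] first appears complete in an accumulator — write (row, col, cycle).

Under OS, C[1][2] lands at PE[1][2]:
  @0  [1,2]  acc 0  |  →0  ↓0
  @1  [1,2]  acc 0  |  →0  ↓0
  @2  [1,2]  acc 0  |  →0  ↓0
  @3  [1,2]  acc 9  |  →9  ↓1
  @4  [1,2]  acc 65  |  →7  ↓8

(row, col, cycle) = (1, 2, 4)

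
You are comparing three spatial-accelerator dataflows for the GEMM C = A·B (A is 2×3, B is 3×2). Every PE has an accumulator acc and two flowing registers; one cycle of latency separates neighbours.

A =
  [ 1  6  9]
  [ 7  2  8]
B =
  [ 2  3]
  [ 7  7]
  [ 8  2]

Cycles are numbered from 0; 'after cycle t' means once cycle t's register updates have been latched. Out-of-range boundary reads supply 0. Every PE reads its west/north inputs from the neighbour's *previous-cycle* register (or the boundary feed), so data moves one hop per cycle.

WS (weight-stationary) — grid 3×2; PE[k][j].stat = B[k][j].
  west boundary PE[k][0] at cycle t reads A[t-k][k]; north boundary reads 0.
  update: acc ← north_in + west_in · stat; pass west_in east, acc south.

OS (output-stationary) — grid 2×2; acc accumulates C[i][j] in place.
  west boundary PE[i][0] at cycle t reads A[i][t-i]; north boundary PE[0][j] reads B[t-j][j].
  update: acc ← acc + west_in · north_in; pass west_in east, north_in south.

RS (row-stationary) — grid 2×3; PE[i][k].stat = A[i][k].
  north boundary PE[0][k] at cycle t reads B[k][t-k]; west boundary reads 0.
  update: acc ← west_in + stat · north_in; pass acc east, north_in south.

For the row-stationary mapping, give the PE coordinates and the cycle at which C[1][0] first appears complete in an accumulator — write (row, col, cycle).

Under RS, C[1][0] lands at PE[1][2]:
  0: (1,2).acc=0  regs=<0,0>
  1: (1,2).acc=0  regs=<0,0>
  2: (1,2).acc=0  regs=<0,0>
  3: (1,2).acc=92  regs=<92,8>

(row, col, cycle) = (1, 2, 3)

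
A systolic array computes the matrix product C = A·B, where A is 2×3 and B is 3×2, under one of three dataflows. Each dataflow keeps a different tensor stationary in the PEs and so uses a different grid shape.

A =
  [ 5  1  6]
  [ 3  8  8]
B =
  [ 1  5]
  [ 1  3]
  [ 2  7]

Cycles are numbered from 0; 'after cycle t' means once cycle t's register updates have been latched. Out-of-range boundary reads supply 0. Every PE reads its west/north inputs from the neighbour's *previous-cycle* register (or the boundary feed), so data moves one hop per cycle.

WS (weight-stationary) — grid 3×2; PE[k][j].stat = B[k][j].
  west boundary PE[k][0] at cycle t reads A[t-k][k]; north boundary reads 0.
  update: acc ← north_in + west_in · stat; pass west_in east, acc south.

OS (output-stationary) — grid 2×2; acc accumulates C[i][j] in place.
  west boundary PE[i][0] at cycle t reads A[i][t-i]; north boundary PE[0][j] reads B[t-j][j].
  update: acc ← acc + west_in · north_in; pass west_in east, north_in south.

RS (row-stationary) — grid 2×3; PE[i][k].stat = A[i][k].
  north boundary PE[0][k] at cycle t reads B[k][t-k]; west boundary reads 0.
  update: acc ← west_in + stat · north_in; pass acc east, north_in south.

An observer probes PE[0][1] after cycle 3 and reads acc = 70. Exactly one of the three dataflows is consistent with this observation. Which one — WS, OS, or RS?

Under WS (3×2), PE[0][1]:
  t=0 PE[0][1]: acc=0 h=0 v=0
  t=1 PE[0][1]: acc=25 h=5 v=25
  t=2 PE[0][1]: acc=15 h=3 v=15
  t=3 PE[0][1]: acc=0 h=0 v=0
Under OS (2×2), PE[0][1]:
  t=0 PE[0][1]: acc=0 h=0 v=0
  t=1 PE[0][1]: acc=25 h=5 v=5
  t=2 PE[0][1]: acc=28 h=1 v=3
  t=3 PE[0][1]: acc=70 h=6 v=7
Under RS (2×3), PE[0][1]:
  t=0 PE[0][1]: acc=0 h=0 v=0
  t=1 PE[0][1]: acc=6 h=6 v=1
  t=2 PE[0][1]: acc=28 h=28 v=3
  t=3 PE[0][1]: acc=0 h=0 v=0

dataflow = OS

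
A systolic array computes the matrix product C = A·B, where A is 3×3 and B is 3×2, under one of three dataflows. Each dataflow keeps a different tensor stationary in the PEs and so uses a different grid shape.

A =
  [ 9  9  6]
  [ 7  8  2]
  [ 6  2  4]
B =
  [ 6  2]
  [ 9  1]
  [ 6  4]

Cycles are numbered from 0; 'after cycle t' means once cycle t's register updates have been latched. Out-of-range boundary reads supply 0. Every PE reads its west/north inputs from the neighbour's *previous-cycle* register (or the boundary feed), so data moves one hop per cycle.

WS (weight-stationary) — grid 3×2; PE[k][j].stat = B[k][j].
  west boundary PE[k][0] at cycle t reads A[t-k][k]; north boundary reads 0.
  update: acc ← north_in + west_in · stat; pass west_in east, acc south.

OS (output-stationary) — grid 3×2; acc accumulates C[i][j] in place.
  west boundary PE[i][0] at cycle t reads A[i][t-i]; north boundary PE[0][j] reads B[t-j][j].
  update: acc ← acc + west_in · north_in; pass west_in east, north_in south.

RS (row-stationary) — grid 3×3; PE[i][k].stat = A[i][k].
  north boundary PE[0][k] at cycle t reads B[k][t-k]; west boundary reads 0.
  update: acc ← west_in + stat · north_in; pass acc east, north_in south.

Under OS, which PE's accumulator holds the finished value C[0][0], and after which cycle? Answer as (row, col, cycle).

OS: C[0][0] accumulates in PE[0][0]:
  0: (0,0).acc=54  regs=<9,6>
  1: (0,0).acc=135  regs=<9,9>
  2: (0,0).acc=171  regs=<6,6>

(row, col, cycle) = (0, 0, 2)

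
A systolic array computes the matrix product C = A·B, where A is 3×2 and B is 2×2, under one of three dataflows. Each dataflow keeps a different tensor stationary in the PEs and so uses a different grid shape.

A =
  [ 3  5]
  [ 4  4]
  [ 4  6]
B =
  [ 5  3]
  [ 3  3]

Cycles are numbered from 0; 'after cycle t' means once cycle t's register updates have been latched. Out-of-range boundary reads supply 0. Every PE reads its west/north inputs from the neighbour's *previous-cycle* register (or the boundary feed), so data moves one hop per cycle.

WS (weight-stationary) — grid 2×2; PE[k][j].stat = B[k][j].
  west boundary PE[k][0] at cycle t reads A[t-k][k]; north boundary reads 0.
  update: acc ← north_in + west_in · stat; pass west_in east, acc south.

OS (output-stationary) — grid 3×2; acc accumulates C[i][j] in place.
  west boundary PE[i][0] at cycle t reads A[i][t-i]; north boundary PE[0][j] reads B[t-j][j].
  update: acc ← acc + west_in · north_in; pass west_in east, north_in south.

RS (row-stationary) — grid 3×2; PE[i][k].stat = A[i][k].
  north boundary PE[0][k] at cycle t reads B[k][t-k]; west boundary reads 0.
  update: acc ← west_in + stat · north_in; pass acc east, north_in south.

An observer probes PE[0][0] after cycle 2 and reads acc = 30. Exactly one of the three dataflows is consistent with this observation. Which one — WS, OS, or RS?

dataflow = OS

WS (2×2 grid), PE[0][0]:
  step 0 · PE0,0: acc=15; fwd→3 fwd↓15
  step 1 · PE0,0: acc=20; fwd→4 fwd↓20
  step 2 · PE0,0: acc=20; fwd→4 fwd↓20
OS (3×2 grid), PE[0][0]:
  step 0 · PE0,0: acc=15; fwd→3 fwd↓5
  step 1 · PE0,0: acc=30; fwd→5 fwd↓3
  step 2 · PE0,0: acc=30; fwd→0 fwd↓0
RS (3×2 grid), PE[0][0]:
  step 0 · PE0,0: acc=15; fwd→15 fwd↓5
  step 1 · PE0,0: acc=9; fwd→9 fwd↓3
  step 2 · PE0,0: acc=0; fwd→0 fwd↓0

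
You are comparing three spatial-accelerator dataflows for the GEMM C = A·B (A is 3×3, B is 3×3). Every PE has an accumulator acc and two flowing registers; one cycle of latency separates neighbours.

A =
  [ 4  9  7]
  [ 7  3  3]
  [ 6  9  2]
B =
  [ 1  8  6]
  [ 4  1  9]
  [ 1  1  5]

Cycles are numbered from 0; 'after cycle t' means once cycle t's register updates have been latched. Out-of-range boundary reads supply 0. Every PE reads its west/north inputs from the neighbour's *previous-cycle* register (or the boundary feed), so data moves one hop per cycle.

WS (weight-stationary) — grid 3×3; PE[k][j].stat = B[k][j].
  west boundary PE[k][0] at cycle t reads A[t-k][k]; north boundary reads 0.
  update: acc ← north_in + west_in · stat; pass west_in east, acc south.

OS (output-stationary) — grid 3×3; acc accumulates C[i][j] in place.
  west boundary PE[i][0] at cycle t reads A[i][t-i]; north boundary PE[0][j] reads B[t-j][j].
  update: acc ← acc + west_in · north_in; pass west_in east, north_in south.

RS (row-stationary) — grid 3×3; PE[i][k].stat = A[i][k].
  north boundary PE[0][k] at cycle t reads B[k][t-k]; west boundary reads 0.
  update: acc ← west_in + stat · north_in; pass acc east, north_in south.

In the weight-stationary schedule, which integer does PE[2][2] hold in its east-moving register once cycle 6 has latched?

register = 2

WS (3×3). Following PE[2][2] plus its west/north inputs:
  t=0 PE[1][2]: acc=0 h=0 v=0
  t=0 PE[2][1]: acc=0 h=0 v=0
  t=0 PE[2][2]: acc=0 h=0 v=0
  t=1 PE[1][2]: acc=0 h=0 v=0
  t=1 PE[2][1]: acc=0 h=0 v=0
  t=1 PE[2][2]: acc=0 h=0 v=0
  t=2 PE[1][2]: acc=0 h=0 v=0
  t=2 PE[2][1]: acc=0 h=0 v=0
  t=2 PE[2][2]: acc=0 h=0 v=0
  t=3 PE[1][2]: acc=105 h=9 v=105
  t=3 PE[2][1]: acc=48 h=7 v=48
  t=3 PE[2][2]: acc=0 h=0 v=0
  t=4 PE[1][2]: acc=69 h=3 v=69
  t=4 PE[2][1]: acc=62 h=3 v=62
  t=4 PE[2][2]: acc=140 h=7 v=140
  t=5 PE[1][2]: acc=117 h=9 v=117
  t=5 PE[2][1]: acc=59 h=2 v=59
  t=5 PE[2][2]: acc=84 h=3 v=84
  t=6 PE[1][2]: acc=0 h=0 v=0
  t=6 PE[2][1]: acc=0 h=0 v=0
  t=6 PE[2][2]: acc=127 h=2 v=127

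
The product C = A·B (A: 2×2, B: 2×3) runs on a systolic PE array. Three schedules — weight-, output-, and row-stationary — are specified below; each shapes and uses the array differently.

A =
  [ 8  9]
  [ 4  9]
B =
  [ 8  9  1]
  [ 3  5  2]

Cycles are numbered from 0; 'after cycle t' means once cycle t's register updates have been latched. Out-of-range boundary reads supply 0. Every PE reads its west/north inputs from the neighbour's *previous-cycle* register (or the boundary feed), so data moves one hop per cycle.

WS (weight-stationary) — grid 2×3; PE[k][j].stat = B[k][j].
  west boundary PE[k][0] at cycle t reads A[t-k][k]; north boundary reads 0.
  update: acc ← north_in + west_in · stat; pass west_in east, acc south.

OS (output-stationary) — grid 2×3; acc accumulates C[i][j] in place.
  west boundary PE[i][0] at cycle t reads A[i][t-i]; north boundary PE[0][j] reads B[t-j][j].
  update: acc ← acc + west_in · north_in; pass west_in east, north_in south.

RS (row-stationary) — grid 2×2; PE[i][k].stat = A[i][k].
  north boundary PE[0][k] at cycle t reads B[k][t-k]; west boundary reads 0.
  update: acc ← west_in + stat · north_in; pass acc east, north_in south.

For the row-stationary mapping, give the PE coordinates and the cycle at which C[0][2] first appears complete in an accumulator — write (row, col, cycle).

RS — PE[0][1] is where C[0][2] collects:
  t=0 PE[0][1]: acc=0 h=0 v=0
  t=1 PE[0][1]: acc=91 h=91 v=3
  t=2 PE[0][1]: acc=117 h=117 v=5
  t=3 PE[0][1]: acc=26 h=26 v=2

(row, col, cycle) = (0, 1, 3)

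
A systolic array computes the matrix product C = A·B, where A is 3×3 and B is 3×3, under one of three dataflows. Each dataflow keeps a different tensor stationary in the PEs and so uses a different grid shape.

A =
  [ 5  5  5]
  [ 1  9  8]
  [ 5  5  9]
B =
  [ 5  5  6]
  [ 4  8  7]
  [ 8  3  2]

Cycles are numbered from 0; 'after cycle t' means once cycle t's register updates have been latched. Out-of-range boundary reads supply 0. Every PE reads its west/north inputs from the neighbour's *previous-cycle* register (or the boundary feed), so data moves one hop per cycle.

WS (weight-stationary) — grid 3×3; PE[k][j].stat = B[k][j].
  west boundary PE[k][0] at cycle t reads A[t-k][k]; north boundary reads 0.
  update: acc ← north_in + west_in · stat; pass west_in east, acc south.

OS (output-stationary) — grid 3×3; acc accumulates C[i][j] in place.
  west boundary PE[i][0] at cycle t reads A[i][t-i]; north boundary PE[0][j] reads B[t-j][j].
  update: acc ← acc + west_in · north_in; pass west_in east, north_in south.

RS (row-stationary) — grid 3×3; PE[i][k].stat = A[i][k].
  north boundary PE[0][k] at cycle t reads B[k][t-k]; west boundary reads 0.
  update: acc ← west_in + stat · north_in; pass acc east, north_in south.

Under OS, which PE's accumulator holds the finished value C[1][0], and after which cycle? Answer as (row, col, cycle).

(row, col, cycle) = (1, 0, 3)

OS: C[1][0] accumulates in PE[1][0]:
  c0 r1c0: 0 / 0 / 0
  c1 r1c0: 5 / 1 / 5
  c2 r1c0: 41 / 9 / 4
  c3 r1c0: 105 / 8 / 8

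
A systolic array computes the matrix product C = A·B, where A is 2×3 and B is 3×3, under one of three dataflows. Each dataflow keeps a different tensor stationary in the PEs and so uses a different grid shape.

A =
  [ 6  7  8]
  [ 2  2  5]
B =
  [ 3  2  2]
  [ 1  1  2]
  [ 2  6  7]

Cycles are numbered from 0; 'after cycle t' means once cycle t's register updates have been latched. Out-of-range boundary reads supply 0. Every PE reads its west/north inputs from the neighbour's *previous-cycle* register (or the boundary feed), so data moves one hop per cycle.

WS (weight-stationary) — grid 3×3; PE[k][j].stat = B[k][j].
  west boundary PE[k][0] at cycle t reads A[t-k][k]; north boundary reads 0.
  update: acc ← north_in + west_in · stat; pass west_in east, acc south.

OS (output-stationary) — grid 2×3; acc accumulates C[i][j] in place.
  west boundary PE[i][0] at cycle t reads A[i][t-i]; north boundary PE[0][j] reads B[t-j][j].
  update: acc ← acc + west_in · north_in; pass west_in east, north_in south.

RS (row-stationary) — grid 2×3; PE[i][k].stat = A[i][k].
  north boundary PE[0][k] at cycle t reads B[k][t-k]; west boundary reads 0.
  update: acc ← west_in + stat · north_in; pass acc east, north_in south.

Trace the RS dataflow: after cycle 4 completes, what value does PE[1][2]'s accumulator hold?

PE[1][2].acc = 36

RS 2×3: PE[1][2] cycle-by-cycle (with neighbour feeds):
  cycle 0: PE[0][2] → acc 0, east 0, south 0
  cycle 0: PE[1][1] → acc 0, east 0, south 0
  cycle 0: PE[1][2] → acc 0, east 0, south 0
  cycle 1: PE[0][2] → acc 0, east 0, south 0
  cycle 1: PE[1][1] → acc 0, east 0, south 0
  cycle 1: PE[1][2] → acc 0, east 0, south 0
  cycle 2: PE[0][2] → acc 41, east 41, south 2
  cycle 2: PE[1][1] → acc 8, east 8, south 1
  cycle 2: PE[1][2] → acc 0, east 0, south 0
  cycle 3: PE[0][2] → acc 67, east 67, south 6
  cycle 3: PE[1][1] → acc 6, east 6, south 1
  cycle 3: PE[1][2] → acc 18, east 18, south 2
  cycle 4: PE[0][2] → acc 82, east 82, south 7
  cycle 4: PE[1][1] → acc 8, east 8, south 2
  cycle 4: PE[1][2] → acc 36, east 36, south 6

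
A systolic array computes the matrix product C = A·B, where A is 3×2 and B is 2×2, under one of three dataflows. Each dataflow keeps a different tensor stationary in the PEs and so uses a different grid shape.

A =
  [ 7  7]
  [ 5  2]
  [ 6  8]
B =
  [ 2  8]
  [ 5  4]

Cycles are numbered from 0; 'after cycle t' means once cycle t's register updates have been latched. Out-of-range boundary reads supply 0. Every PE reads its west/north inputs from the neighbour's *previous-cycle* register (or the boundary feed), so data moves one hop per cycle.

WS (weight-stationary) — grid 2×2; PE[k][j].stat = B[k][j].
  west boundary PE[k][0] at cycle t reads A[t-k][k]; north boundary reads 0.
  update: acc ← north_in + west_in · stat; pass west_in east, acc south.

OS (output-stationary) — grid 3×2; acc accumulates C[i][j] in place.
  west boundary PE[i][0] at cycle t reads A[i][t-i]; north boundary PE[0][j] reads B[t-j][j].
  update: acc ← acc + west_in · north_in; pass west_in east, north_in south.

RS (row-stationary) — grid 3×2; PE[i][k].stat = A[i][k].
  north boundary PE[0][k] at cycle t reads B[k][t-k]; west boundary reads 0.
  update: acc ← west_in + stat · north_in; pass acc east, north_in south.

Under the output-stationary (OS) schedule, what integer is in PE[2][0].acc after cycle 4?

OS on a 3×2 grid — tracing PE[2][0] and its feeders:
  after 0 — PE[1][0] acc=0, pass-E 0, pass-S 0
  after 0 — PE[2][0] acc=0, pass-E 0, pass-S 0
  after 1 — PE[1][0] acc=10, pass-E 5, pass-S 2
  after 1 — PE[2][0] acc=0, pass-E 0, pass-S 0
  after 2 — PE[1][0] acc=20, pass-E 2, pass-S 5
  after 2 — PE[2][0] acc=12, pass-E 6, pass-S 2
  after 3 — PE[1][0] acc=20, pass-E 0, pass-S 0
  after 3 — PE[2][0] acc=52, pass-E 8, pass-S 5
  after 4 — PE[1][0] acc=20, pass-E 0, pass-S 0
  after 4 — PE[2][0] acc=52, pass-E 0, pass-S 0

PE[2][0].acc = 52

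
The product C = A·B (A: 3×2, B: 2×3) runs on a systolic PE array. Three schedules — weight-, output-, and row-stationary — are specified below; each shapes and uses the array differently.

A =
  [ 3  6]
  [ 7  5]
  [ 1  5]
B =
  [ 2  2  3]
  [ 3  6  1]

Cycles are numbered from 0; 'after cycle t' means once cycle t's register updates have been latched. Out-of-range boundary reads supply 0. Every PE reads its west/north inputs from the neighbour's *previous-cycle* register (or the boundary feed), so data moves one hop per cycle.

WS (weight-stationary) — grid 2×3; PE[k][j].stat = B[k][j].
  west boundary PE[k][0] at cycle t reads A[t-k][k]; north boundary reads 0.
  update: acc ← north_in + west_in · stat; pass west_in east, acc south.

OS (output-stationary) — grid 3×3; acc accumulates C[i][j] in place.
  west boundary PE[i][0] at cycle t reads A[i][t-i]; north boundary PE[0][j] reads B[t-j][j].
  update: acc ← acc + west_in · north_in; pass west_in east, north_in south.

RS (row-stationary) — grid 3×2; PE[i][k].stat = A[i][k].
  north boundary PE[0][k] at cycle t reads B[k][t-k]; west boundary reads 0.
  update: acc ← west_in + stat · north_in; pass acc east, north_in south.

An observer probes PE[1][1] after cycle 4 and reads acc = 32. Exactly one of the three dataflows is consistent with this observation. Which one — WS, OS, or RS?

dataflow = WS

— WS: 2×3; PE[1][1] trace:
  c0 r1c1: 0 / 0 / 0
  c1 r1c1: 0 / 0 / 0
  c2 r1c1: 42 / 6 / 42
  c3 r1c1: 44 / 5 / 44
  c4 r1c1: 32 / 5 / 32
— OS: 3×3; PE[1][1] trace:
  c0 r1c1: 0 / 0 / 0
  c1 r1c1: 0 / 0 / 0
  c2 r1c1: 14 / 7 / 2
  c3 r1c1: 44 / 5 / 6
  c4 r1c1: 44 / 0 / 0
— RS: 3×2; PE[1][1] trace:
  c0 r1c1: 0 / 0 / 0
  c1 r1c1: 0 / 0 / 0
  c2 r1c1: 29 / 29 / 3
  c3 r1c1: 44 / 44 / 6
  c4 r1c1: 26 / 26 / 1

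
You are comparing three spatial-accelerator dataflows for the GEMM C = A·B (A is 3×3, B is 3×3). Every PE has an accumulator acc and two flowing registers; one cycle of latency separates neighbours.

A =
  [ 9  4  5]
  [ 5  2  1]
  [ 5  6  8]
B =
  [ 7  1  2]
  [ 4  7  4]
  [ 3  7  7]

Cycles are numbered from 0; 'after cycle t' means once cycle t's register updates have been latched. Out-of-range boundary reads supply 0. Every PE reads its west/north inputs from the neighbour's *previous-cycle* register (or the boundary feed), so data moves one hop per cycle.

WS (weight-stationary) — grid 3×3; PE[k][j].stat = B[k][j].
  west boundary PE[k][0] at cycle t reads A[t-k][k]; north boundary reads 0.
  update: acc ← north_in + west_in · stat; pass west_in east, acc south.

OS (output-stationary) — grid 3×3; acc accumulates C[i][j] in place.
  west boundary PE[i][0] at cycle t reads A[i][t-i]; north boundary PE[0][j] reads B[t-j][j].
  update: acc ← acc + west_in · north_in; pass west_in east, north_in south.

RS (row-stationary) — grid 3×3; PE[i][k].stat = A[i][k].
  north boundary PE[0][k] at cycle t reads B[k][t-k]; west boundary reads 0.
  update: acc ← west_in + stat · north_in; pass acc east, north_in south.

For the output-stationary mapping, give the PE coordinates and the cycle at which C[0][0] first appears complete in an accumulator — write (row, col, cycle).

OS: C[0][0] accumulates in PE[0][0]:
  0: (0,0).acc=63  regs=<9,7>
  1: (0,0).acc=79  regs=<4,4>
  2: (0,0).acc=94  regs=<5,3>

(row, col, cycle) = (0, 0, 2)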